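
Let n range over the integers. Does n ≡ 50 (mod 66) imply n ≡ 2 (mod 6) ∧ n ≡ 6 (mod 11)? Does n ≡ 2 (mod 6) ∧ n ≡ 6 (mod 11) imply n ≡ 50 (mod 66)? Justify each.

Both implications hold.

(⇐) If n ≡ 2 (mod 6) and n ≡ 6 (mod 11), then by the Chinese remainder theorem n ≡ 50 (mod 66). This is exactly n ≡ 50 (mod 66).

(⇒) Suppose n ≡ 50 (mod 66); write n = 66j + 50. Since 6 ∣ 66, reducing mod 6 gives n ≡ 50 ≡ 2 (mod 6); since 11 ∣ 66, reducing mod 11 gives n ≡ 50 ≡ 6 (mod 11).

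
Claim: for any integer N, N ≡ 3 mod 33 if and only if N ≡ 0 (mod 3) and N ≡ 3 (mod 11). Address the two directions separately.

[⇐] If N ≡ 0 (mod 3) and N ≡ 3 (mod 11), then by the Chinese remainder theorem N ≡ 3 (mod 33). This is exactly N ≡ 3 (mod 33).

[⇒] Suppose N ≡ 3 (mod 33); write N = 33j + 3. Since 3 ∣ 33, reducing mod 3 gives N ≡ 3 ≡ 0 (mod 3); since 11 ∣ 33, reducing mod 11 gives N ≡ 3 (mod 11).

Equivalent; both directions hold.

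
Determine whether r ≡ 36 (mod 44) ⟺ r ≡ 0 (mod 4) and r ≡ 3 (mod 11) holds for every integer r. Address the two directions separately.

[⇒] Suppose r ≡ 36 (mod 44); write r = 44j + 36. Since 4 ∣ 44, reducing mod 4 gives r ≡ 36 ≡ 0 (mod 4); since 11 ∣ 44, reducing mod 11 gives r ≡ 36 ≡ 3 (mod 11).

[⇐] Conversely, if r ≡ 0 (mod 4) and r ≡ 3 (mod 11), then by the Chinese remainder theorem r ≡ 36 (mod 44). This is exactly r ≡ 36 (mod 44).

The biconditional holds.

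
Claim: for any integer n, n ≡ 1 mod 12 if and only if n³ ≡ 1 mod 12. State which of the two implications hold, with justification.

(←) For the converse, argue contrapositively. If n ≢ 1 (mod 12), then n is congruent to one of 0, 2, 3, 4, 5, 6, 7, 8, 9, 10, 11 modulo 12, and these give n³ ≡ 0, 8, 3, 4, 5, 0, 7, 8, 9, 4, 11 respectively — never 1.

(→) Suppose n ≡ 1 mod 12. Write n = 12j + 1. Then (12j + 1)³ = 1728j³ + 432j² + 36j + 1 = 12(144j³ + 36j² + 3j) + 1, so n³ ≡ 1 (mod 12).

The biconditional holds.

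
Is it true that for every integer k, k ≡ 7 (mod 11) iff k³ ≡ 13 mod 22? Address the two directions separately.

Not equivalent: only (⇐) holds.

[⇒] This fails: take k = 18. Then 18 ≡ 7 (mod 11), but 18³ = 5832 ≡ 2 (mod 22), not 13.

[⇐] Conversely, the residues r modulo 22 with r³ ≡ 13 (mod 22) are exactly {7}, and each is ≡ 7 (mod 11).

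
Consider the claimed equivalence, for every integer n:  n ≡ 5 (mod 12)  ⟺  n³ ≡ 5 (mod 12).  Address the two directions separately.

Forward direction. Suppose n ≡ 5 (mod 12). Write n = 12j + 5. Then (12j + 5)³ = 1728j³ + 2160j² + 900j + 125 = 12(144j³ + 180j² + 75j + 10) + 5, so n³ ≡ 5 (mod 12).

Converse. Suppose n³ ≡ 5 (mod 12). The only residue r in {0, …, 11} with r³ ≡ 5 (mod 12) is r = 5, so n ≡ 5 (mod 12).

Both directions hold.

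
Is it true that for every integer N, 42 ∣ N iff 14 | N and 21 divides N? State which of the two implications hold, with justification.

[⇒] If 42 ∣ N, write N = 42q. Since 42 = 3·14, N = 14·(3q), so 14 ∣ N; and since 42 = 2·21, N = 21·(2q), so 21 ∣ N.

[⇐] Suppose 14 ∣ N and 21 ∣ N. Any common multiple of 14 and 21 is a multiple of their lcm; here lcm(14, 21) = 14·21/gcd(14, 21) = 294/7 = 42, so 42 ∣ N.

Both directions hold.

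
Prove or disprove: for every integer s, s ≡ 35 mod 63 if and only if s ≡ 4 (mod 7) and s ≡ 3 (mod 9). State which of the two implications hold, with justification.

Neither direction holds.

(⇒) This fails: s = 35 gives 35 ≡ 35 (mod 63) but 35 ≡ 0 (mod 7), so the conjunction on the right does not hold.

(⇐) This fails: s = 39 satisfies both congruences on the right (39 ≡ 4 mod 7 and 39 ≡ 3 mod 9) yet 39 ≡ 39 (mod 63), not 35.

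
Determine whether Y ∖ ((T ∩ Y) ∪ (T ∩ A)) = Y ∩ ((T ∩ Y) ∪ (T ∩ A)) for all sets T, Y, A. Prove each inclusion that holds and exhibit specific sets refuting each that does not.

Neither inclusion holds.

Forward inclusion. This inclusion fails. Take T = ∅, Y = {1}, A = ∅; then 1 ∈ Y ∖ ((T ∩ Y) ∪ (T ∩ A)) but 1 ∉ Y ∩ ((T ∩ Y) ∪ (T ∩ A)).

Reverse inclusion. This inclusion fails. Take T = {1}, Y = {1}, A = ∅; then 1 ∈ Y ∩ ((T ∩ Y) ∪ (T ∩ A)) but 1 ∉ Y ∖ ((T ∩ Y) ∪ (T ∩ A)).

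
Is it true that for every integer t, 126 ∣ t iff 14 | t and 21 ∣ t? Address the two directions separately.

(←) This fails: take t = 42. Both 14 ∣ 42 and 21 ∣ 42, yet 42 is not a multiple of 126 (since 42 = 0·126 + 42), so 126 ∤ 42.

(→) If 126 ∣ t, write t = 126q. Since 126 = 9·14, t = 14·(9q), so 14 ∣ t; and since 126 = 6·21, t = 21·(6q), so 21 ∣ t.

The forward direction holds; the converse fails.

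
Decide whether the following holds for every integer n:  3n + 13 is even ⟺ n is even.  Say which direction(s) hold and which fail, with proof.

Neither direction holds.

Forward direction. This fails: n = 1 gives 3n + 13 = 16, which is even, but 1 is odd, not even.

Converse. This also fails: n = 2 is even, but 3n + 13 = 19 is odd, not even.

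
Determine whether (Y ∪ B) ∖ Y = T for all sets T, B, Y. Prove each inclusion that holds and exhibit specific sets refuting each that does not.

(⟹) This inclusion fails. Take T = ∅, B = {1}, Y = ∅; then 1 ∈ (Y ∪ B) ∖ Y but 1 ∉ T.

(⟸) This inclusion fails. Take T = {1}, B = ∅, Y = ∅; then 1 ∈ T but 1 ∉ (Y ∪ B) ∖ Y.

(⊆) fails and (⊇) fails.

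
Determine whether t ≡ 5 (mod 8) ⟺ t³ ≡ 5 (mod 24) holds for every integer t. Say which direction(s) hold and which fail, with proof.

(⟹) This fails: take t = 13. Then 13 ≡ 5 (mod 8), but 13³ = 2197 ≡ 13 (mod 24), not 5.

(⟸) Conversely, the residues r modulo 24 with r³ ≡ 5 (mod 24) are exactly {5}, and each is ≡ 5 (mod 8).

Not equivalent: only (⇐) holds.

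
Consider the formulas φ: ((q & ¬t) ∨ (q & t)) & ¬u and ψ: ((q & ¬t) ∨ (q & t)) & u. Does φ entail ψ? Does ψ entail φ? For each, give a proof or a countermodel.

Neither implication holds.

[⇒] This fails. Under t = F, u = F, q = T, the left side is true but the right side is false.

[⇐] This fails. Under t = F, u = T, q = T, the left side is false but the right side is true.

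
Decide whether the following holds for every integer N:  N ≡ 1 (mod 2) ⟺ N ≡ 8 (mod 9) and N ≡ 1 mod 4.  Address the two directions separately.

(→) This fails: N = 1 gives 1 ≡ 1 (mod 2) but 1 ≡ 1 (mod 9), so the conjunction on the right does not hold.

(←) Conversely, if N ≡ 8 (mod 9) and N ≡ 1 (mod 4), then by the Chinese remainder theorem N ≡ 17 (mod 36). Since 17 ≡ 1 (mod 2) and 2 ∣ 36, we get N ≡ 1 (mod 2).

Only the reverse direction holds.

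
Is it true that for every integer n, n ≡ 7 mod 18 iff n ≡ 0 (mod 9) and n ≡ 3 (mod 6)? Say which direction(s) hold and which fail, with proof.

Neither implication holds.

(⇒) This fails: n = 7 gives 7 ≡ 7 (mod 18) but 7 ≡ 7 (mod 9), so the conjunction on the right does not hold.

(⇐) This fails: n = 9 satisfies both congruences on the right (9 ≡ 0 mod 9 and 9 ≡ 3 mod 6) yet 9 ≡ 9 (mod 18), not 7.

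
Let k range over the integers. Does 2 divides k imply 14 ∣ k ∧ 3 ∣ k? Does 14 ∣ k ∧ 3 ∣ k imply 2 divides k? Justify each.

Only the reverse direction holds.

[⇒] This fails: take k = 2. Certainly 2 ∣ 2, but 14 ∤ 2.

[⇐] Suppose 14 ∣ k and 3 ∣ k. Any common multiple of 14 and 3 is a multiple of their lcm; here gcd(14, 3) = 1, so lcm(14, 3) = 14·3 = 42, so 42 ∣ k. Since 2 ∣ 42, it follows that 2 ∣ k.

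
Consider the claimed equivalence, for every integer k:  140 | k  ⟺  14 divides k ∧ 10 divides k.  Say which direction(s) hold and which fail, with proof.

[⇐] This fails: take k = 70. Both 14 ∣ 70 and 10 ∣ 70, yet 70 is not a multiple of 140 (since 70 = 0·140 + 70), so 140 ∤ 70.

[⇒] If 140 ∣ k, write k = 140q. Since 140 = 10·14, k = 14·(10q), so 14 ∣ k; and since 140 = 14·10, k = 10·(14q), so 10 ∣ k.

Not equivalent: only (⇒) holds.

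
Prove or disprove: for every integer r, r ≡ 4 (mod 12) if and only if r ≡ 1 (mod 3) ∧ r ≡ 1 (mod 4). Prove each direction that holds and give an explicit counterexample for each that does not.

(→) This fails: r = 4 gives 4 ≡ 4 (mod 12) but 4 ≡ 0 (mod 4), so the conjunction on the right does not hold.

(←) This fails: r = 1 satisfies both congruences on the right (1 ≡ 1 mod 3 and 1 ≡ 1 mod 4) yet 1 ≡ 1 (mod 12), not 4.

Neither implication holds.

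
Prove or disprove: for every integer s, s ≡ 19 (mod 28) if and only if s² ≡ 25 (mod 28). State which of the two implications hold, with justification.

Converse. This fails: take s = 5. Then 5² = 25 ≡ 25 (mod 28), yet 5 ≡ 5 (mod 28), not 19.

Forward direction. Suppose s ≡ 19 (mod 28). Write s = 28j + 19. Then (28j + 19)² = 784j² + 1064j + 361 = 28(28j² + 38j + 12) + 25, so s² ≡ 25 (mod 28).

(⇒) holds; (⇐) fails.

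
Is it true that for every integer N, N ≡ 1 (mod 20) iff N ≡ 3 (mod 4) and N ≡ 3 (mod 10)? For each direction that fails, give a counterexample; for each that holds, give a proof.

(→) This fails: N = 1 gives 1 ≡ 1 (mod 20) but 1 ≡ 1 (mod 4), so the conjunction on the right does not hold.

(←) This fails: N = 3 satisfies both congruences on the right (3 ≡ 3 mod 4 and 3 ≡ 3 mod 10) yet 3 ≡ 3 (mod 20), not 1.

Neither implication holds.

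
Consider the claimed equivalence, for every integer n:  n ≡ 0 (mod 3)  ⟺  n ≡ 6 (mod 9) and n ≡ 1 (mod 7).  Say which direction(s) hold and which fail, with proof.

(⇐) If n ≡ 6 (mod 9) and n ≡ 1 (mod 7), then by the Chinese remainder theorem n ≡ 15 (mod 63). Since 15 ≡ 0 (mod 3) and 3 ∣ 63, we get n ≡ 0 (mod 3).

(⇒) This fails: n = 0 gives 0 ≡ 0 (mod 3) but 0 ≡ 0 (mod 9), so the conjunction on the right does not hold.

Not equivalent: only (⇐) holds.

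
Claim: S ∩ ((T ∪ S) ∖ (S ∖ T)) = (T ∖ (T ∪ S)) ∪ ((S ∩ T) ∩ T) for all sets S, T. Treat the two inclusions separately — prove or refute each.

(⟹) Let x ∈ S ∩ ((T ∪ S) ∖ (S ∖ T)). Then x ∈ S ∩ T, from which x ∈ (T ∖ (T ∪ S)) ∪ ((S ∩ T) ∩ T).

(⟸) Let x ∈ (T ∖ (T ∪ S)) ∪ ((S ∩ T) ∩ T). Then x ∈ S ∩ T, from which x ∈ S ∩ ((T ∪ S) ∖ (S ∖ T)).

Both inclusions hold.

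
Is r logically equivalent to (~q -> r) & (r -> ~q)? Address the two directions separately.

(⇒) fails and (⇐) fails.

(⇒) This fails. Under r = T, q = T, the left side is true but the right side is false.

(⇐) This fails. Under r = F, q = T, the left side is false but the right side is true.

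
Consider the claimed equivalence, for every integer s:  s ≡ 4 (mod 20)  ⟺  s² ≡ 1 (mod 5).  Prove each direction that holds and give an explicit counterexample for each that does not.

The forward direction holds; the converse fails.

(→) Suppose s ≡ 4 (mod 20). Then s² ≡ 4² = 16 (mod 20), and since 5 ∣ 20, also s² ≡ 1 (mod 5).

(←) This fails: take s = 1. Then 1² = 1 ≡ 1 (mod 5), yet 1 ≡ 1 (mod 20), not 4.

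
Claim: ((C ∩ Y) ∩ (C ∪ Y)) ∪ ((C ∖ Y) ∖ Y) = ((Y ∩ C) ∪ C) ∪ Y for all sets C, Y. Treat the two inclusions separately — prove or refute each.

(⟹) Let x ∈ ((C ∩ Y) ∩ (C ∪ Y)) ∪ ((C ∖ Y) ∖ Y). Then either x ∈ C and x ∉ Y; or x ∈ C ∩ Y. In each case x ∈ ((Y ∩ C) ∪ C) ∪ Y, so ((C ∩ Y) ∩ (C ∪ Y)) ∪ ((C ∖ Y) ∖ Y) ⊆ ((Y ∩ C) ∪ C) ∪ Y.

(⟸) This inclusion fails. Take C = ∅, Y = {1}; then 1 ∈ ((Y ∩ C) ∪ C) ∪ Y but 1 ∉ ((C ∩ Y) ∩ (C ∪ Y)) ∪ ((C ∖ Y) ∖ Y).

Only the forward inclusion holds.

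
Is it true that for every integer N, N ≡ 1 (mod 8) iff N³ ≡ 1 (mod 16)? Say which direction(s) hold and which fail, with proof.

Only the reverse direction holds.

(⟸) The residues r modulo 16 with r³ ≡ 1 (mod 16) are exactly {1}, and each is ≡ 1 (mod 8).

(⟹) This fails: take N = 9. Then 9 ≡ 1 (mod 8), but 9³ = 729 ≡ 9 (mod 16), not 1.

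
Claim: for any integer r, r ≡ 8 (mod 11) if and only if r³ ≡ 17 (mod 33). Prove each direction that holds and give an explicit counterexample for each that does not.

(⇒) fails; (⇐) holds.

(⟹) This fails: take r = 19. Then 19 ≡ 8 (mod 11), but 19³ = 6859 ≡ 28 (mod 33), not 17.

(⟸) Conversely, the residues r modulo 33 with r³ ≡ 17 (mod 33) are exactly {8}, and each is ≡ 8 (mod 11).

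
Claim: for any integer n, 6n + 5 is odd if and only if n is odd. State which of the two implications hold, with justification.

Not equivalent: only (⇐) holds.

(⇐) Suppose n is odd. Since 6 is even, 6n is even for every n, so 6n + 5 has the same parity as 5, which is odd. Hence 6n + 5 is odd.

(⇒) This fails: take n = 4. Then 6n + 5 = 29, which is odd, yet n = 4 is even, not odd.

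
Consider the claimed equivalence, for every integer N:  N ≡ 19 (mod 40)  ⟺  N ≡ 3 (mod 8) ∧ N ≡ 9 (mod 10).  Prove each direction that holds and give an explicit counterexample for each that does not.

(⇒) Suppose N ≡ 19 (mod 40); write N = 40j + 19. Since 8 ∣ 40, reducing mod 8 gives N ≡ 19 ≡ 3 (mod 8); since 10 ∣ 40, reducing mod 10 gives N ≡ 19 ≡ 9 (mod 10).

(⇐) Conversely, if N ≡ 3 (mod 8) and N ≡ 9 (mod 10), then by the Chinese remainder theorem N ≡ 19 (mod 40). This is exactly N ≡ 19 (mod 40).

Both directions hold; the statement is true.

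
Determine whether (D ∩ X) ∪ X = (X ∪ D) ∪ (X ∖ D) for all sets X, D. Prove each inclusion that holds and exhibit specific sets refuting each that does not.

Forward inclusion. Let x ∈ (D ∩ X) ∪ X. Then either x ∈ X and x ∉ D; or x ∈ X ∩ D. In each case x ∈ (X ∪ D) ∪ (X ∖ D), so (D ∩ X) ∪ X ⊆ (X ∪ D) ∪ (X ∖ D).

Reverse inclusion. This inclusion fails. Take X = ∅, D = {1}; then 1 ∈ (X ∪ D) ∪ (X ∖ D) but 1 ∉ (D ∩ X) ∪ X.

The sets are not equal: only the forward inclusion holds.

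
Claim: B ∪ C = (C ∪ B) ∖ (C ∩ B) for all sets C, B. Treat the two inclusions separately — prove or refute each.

(⊆) This inclusion fails. Take C = {1}, B = {1}; then 1 ∈ B ∪ C but 1 ∉ (C ∪ B) ∖ (C ∩ B).

(⊇) Let x ∈ (C ∪ B) ∖ (C ∩ B). Then either x ∈ C and x ∉ B; or x ∈ B and x ∉ C. In each case x ∈ B ∪ C, so (C ∪ B) ∖ (C ∩ B) ⊆ B ∪ C.

(⊆) fails; (⊇) holds.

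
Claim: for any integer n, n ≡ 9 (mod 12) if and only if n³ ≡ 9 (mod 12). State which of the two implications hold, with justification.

Both directions hold.

(⇐) Suppose n³ ≡ 9 (mod 12). The only residue r in {0, …, 11} with r³ ≡ 9 (mod 12) is r = 9, so n ≡ 9 (mod 12).

(⇒) Suppose n ≡ 9 (mod 12). Write n = 12j + 9. Then (12j + 9)³ = 1728j³ + 3888j² + 2916j + 729 = 12(144j³ + 324j² + 243j + 60) + 9, so n³ ≡ 9 (mod 12).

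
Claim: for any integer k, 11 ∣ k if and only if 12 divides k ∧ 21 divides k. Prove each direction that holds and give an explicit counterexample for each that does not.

Neither direction holds.

(⇒) This fails: take k = 11. Certainly 11 ∣ 11, but 12 ∤ 11.

(⇐) This fails: take k = 84. Both 12 ∣ 84 and 21 ∣ 84, yet 84 is not a multiple of 11 (since 84 = 7·11 + 7), so 11 ∤ 84.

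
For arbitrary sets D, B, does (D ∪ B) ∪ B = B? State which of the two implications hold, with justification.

(⊆) fails; (⊇) holds.

(⊇) Let x ∈ B. Then either x ∈ B and x ∉ D; or x ∈ D ∩ B. In each case x ∈ (D ∪ B) ∪ B, so B ⊆ (D ∪ B) ∪ B.

(⊆) This inclusion fails. Take D = {1}, B = ∅; then 1 ∈ (D ∪ B) ∪ B but 1 ∉ B.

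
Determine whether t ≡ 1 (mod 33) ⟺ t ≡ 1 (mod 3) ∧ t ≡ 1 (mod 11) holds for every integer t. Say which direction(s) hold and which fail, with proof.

The biconditional holds.

(⟹) Suppose t ≡ 1 (mod 33); write t = 33j + 1. Since 3 ∣ 33, reducing mod 3 gives t ≡ 1 (mod 3); since 11 ∣ 33, reducing mod 11 gives t ≡ 1 (mod 11).

(⟸) Conversely, if t ≡ 1 (mod 3) and t ≡ 1 (mod 11), then by the Chinese remainder theorem t ≡ 1 (mod 33). This is exactly t ≡ 1 (mod 33).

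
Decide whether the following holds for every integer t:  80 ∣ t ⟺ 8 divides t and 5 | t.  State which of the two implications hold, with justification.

(⇒) If 80 ∣ t, write t = 80q. Since 80 = 10·8, t = 8·(10q), so 8 ∣ t; and since 80 = 16·5, t = 5·(16q), so 5 ∣ t.

(⇐) This fails: take t = 40. Both 8 ∣ 40 and 5 ∣ 40, yet 40 is not a multiple of 80 (since 40 = 0·80 + 40), so 80 ∤ 40.

Only the forward direction holds.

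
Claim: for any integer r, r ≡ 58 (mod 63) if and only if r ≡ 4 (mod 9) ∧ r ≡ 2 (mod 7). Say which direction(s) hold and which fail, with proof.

Both implications hold.

[⇐] If r ≡ 4 (mod 9) and r ≡ 2 (mod 7), then by the Chinese remainder theorem r ≡ 58 (mod 63). This is exactly r ≡ 58 (mod 63).

[⇒] Suppose r ≡ 58 (mod 63); write r = 63j + 58. Since 9 ∣ 63, reducing mod 9 gives r ≡ 58 ≡ 4 (mod 9); since 7 ∣ 63, reducing mod 7 gives r ≡ 58 ≡ 2 (mod 7).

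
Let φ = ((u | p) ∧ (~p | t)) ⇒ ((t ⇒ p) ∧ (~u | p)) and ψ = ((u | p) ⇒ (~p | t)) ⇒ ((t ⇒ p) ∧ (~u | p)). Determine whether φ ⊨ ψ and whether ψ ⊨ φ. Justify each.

Only the reverse direction holds.

(⇒) This fails. Under p = F, u = F, t = T, the left side is true but the right side is false.

(⇐) Assume the antecedent. If p is true, the consequent reduces to true regardless of the other variables. If p is false, the antecedent forces (p = F, u = F, t = F), and the consequent holds there. Either way the consequent holds.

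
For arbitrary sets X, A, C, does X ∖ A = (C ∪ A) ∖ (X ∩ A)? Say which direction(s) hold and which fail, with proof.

(⟹) This inclusion fails. Take X = {1}, A = ∅, C = ∅; then 1 ∈ X ∖ A but 1 ∉ (C ∪ A) ∖ (X ∩ A).

(⟸) This inclusion fails. Take X = ∅, A = {1}, C = ∅; then 1 ∈ (C ∪ A) ∖ (X ∩ A) but 1 ∉ X ∖ A.

(⊆) fails and (⊇) fails.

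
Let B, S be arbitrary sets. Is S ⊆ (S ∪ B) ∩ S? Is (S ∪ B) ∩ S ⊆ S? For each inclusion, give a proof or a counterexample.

Forward inclusion. Let x ∈ S. Then either x ∈ S and x ∉ B; or x ∈ B ∩ S. In each case x ∈ (S ∪ B) ∩ S, so S ⊆ (S ∪ B) ∩ S.

Reverse inclusion. Let x ∈ (S ∪ B) ∩ S. Then either x ∈ S and x ∉ B; or x ∈ B ∩ S. In each case x ∈ S, so (S ∪ B) ∩ S ⊆ S.

The two sets are equal.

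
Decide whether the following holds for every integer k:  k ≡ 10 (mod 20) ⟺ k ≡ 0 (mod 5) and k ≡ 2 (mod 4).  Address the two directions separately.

Equivalent; both directions hold.

(⟹) Suppose k ≡ 10 (mod 20); write k = 20j + 10. Since 5 ∣ 20, reducing mod 5 gives k ≡ 10 ≡ 0 (mod 5); since 4 ∣ 20, reducing mod 4 gives k ≡ 10 ≡ 2 (mod 4).

(⟸) Conversely, if k ≡ 0 (mod 5) and k ≡ 2 (mod 4), then by the Chinese remainder theorem k ≡ 10 (mod 20). This is exactly k ≡ 10 (mod 20).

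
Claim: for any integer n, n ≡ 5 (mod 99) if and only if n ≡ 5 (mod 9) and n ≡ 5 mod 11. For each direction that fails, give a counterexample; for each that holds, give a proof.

(←) If n ≡ 5 (mod 9) and n ≡ 5 (mod 11), then by the Chinese remainder theorem n ≡ 5 (mod 99). This is exactly n ≡ 5 (mod 99).

(→) Suppose n ≡ 5 (mod 99); write n = 99j + 5. Since 9 ∣ 99, reducing mod 9 gives n ≡ 5 (mod 9); since 11 ∣ 99, reducing mod 11 gives n ≡ 5 (mod 11).

Equivalent; both directions hold.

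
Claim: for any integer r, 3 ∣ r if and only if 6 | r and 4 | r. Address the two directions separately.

Only the reverse direction holds.

(⟹) This fails: take r = 3. Certainly 3 ∣ 3, but 6 ∤ 3.

(⟸) Suppose 6 ∣ r and 4 ∣ r. Any common multiple of 6 and 4 is a multiple of their lcm; here lcm(6, 4) = 6·4/gcd(6, 4) = 24/2 = 12, so 12 ∣ r. Since 3 ∣ 12, it follows that 3 ∣ r.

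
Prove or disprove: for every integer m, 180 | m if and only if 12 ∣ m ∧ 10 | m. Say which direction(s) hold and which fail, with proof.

(⇒) If 180 ∣ m, write m = 180q. Since 180 = 15·12, m = 12·(15q), so 12 ∣ m; and since 180 = 18·10, m = 10·(18q), so 10 ∣ m.

(⇐) This fails: take m = 60. Both 12 ∣ 60 and 10 ∣ 60, yet 60 is not a multiple of 180 (since 60 = 0·180 + 60), so 180 ∤ 60.

Only the forward implication holds.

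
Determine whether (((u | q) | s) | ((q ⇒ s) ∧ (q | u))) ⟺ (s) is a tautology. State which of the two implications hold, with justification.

(⟸) Assume the antecedent. If u is true, the consequent reduces to true regardless of the other variables. If u is false, the antecedent forces (u = F, s = T, q = F) or (u = F, s = T, q = T), and the consequent holds there. Either way the consequent holds.

(⟹) This fails. Under u = T, s = F, q = F, the left side is true but the right side is false.

Only the converse holds.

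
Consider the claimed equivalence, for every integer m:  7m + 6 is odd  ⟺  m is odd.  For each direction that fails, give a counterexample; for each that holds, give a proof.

Converse. Suppose m is odd; write m = 2j + 1. Then 7m + 6 = 7·(2j + 1) + 6 = 2·7j + 13, which is odd.

Forward direction. Suppose 7m + 6 is odd. Since 7 is odd, 7m and m have the same parity, so 7m + 6 ≡ m + 6 (mod 2). As 6 is even, 7m + 6 is odd exactly when m is odd. Thus m is odd.

The biconditional holds.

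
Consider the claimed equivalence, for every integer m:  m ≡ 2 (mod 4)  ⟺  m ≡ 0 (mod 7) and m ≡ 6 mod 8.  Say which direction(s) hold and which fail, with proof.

Not equivalent: only (⇐) holds.

[⇐] If m ≡ 0 (mod 7) and m ≡ 6 (mod 8), then by the Chinese remainder theorem m ≡ 14 (mod 56). Since 14 ≡ 2 (mod 4) and 4 ∣ 56, we get m ≡ 2 (mod 4).

[⇒] This fails: m = 2 gives 2 ≡ 2 (mod 4) but 2 ≡ 2 (mod 7), so the conjunction on the right does not hold.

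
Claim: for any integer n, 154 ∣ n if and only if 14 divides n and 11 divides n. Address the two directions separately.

(→) If 154 ∣ n, write n = 154q. Since 154 = 11·14, n = 14·(11q), so 14 ∣ n; and since 154 = 14·11, n = 11·(14q), so 11 ∣ n.

(←) Suppose 14 ∣ n and 11 ∣ n. Any common multiple of 14 and 11 is a multiple of their lcm; here gcd(14, 11) = 1, so lcm(14, 11) = 14·11 = 154, so 154 ∣ n.

Both directions hold.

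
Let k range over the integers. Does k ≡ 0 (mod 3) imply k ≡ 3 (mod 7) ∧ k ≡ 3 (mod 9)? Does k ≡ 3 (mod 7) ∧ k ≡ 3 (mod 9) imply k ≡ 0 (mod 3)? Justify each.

(⇒) fails; (⇐) holds.

Forward direction. This fails: k = 0 gives 0 ≡ 0 (mod 3) but 0 ≡ 0 (mod 7), so the conjunction on the right does not hold.

Converse. If k ≡ 3 (mod 7) and k ≡ 3 (mod 9), then by the Chinese remainder theorem k ≡ 3 (mod 63). Since 3 ≡ 0 (mod 3) and 3 ∣ 63, we get k ≡ 0 (mod 3).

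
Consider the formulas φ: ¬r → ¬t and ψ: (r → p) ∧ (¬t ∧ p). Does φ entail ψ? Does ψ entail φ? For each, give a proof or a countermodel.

The forward direction fails; the converse holds.

(←) Assume the antecedent. If r is true, ¬r → ¬t reduces to true regardless of the other variables. If r is false, the antecedent forces (r = F, t = F, p = T), and ¬r → ¬t holds there. Either way ¬r → ¬t holds.

(→) This fails. Under r = F, t = F, p = F, the left side is true but the right side is false.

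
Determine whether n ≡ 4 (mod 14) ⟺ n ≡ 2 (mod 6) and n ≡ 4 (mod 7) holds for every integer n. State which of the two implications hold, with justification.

(⟸) If n ≡ 2 (mod 6) and n ≡ 4 (mod 7), then by the Chinese remainder theorem n ≡ 32 (mod 42). Since 32 ≡ 4 (mod 14) and 14 ∣ 42, we get n ≡ 4 (mod 14).

(⟹) This fails: n = 18 gives 18 ≡ 4 (mod 14) but 18 ≡ 0 (mod 6), so the conjunction on the right does not hold.

The forward direction fails; the converse holds.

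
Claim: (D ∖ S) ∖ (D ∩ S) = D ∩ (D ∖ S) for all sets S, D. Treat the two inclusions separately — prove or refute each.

The two sets are equal.

(⊆) Let x ∈ (D ∖ S) ∖ (D ∩ S). Then x ∈ D and x ∉ S, from which x ∈ D ∩ (D ∖ S).

(⊇) Let x ∈ D ∩ (D ∖ S). Then x ∈ D and x ∉ S, from which x ∈ (D ∖ S) ∖ (D ∩ S).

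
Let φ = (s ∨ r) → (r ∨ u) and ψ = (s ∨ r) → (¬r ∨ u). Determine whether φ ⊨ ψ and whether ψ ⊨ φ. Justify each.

(⇒) This fails. Under s = F, u = F, r = T, the left side is true but the right side is false.

(⇐) This fails. Under s = T, u = F, r = F, the left side is false but the right side is true.

Neither direction holds.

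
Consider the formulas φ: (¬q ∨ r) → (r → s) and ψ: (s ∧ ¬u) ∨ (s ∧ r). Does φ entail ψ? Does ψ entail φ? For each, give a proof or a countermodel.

(⇒) This fails. Under r = F, q = F, s = F, u = F, the left side is true but the right side is false.

(⇐) Assume the antecedent. If s is true, (¬q ∨ r) → (r → s) reduces to true regardless of the other variables. If s is false, the antecedent cannot hold. Either way (¬q ∨ r) → (r → s) holds.

Not equivalent: only (⇐) holds.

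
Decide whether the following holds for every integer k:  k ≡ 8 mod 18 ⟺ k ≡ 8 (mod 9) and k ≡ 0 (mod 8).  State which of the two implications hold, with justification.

[⇒] This fails: k = 26 gives 26 ≡ 8 (mod 18) but 26 ≡ 2 (mod 8), so the conjunction on the right does not hold.

[⇐] Conversely, if k ≡ 8 (mod 9) and k ≡ 0 (mod 8), then by the Chinese remainder theorem k ≡ 8 (mod 72). Since 8 ≡ 8 (mod 18) and 18 ∣ 72, we get k ≡ 8 (mod 18).

The forward direction fails; the converse holds.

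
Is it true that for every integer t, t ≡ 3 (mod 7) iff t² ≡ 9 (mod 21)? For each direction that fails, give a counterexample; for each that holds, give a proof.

Neither direction holds.

Forward direction. This fails: take t = 10. Then 10 ≡ 3 (mod 7), but 10² = 100 ≡ 16 (mod 21), not 9.

Converse. This fails: take t = 18. Then 18² = 324 ≡ 9 (mod 21), yet 18 ≡ 4 (mod 7), not 3.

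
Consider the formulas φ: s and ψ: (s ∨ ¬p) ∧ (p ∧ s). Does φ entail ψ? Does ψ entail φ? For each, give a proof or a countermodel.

Only the reverse direction holds.

Forward direction. This fails. Under p = F, s = T, the left side is true but the right side is false.

Converse. Assume the antecedent. If p is true, the antecedent forces (p = T, s = T), and s holds there. If p is false, the antecedent cannot hold. Either way s holds.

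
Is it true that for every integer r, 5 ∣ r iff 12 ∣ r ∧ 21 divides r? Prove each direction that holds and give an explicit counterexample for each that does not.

Neither direction holds.

(⟹) This fails: take r = 5. Certainly 5 ∣ 5, but 12 ∤ 5.

(⟸) This fails: take r = 84. Both 12 ∣ 84 and 21 ∣ 84, yet 84 is not a multiple of 5 (since 84 = 16·5 + 4), so 5 ∤ 84.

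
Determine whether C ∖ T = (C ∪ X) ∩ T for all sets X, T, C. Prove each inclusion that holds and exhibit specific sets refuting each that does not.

Forward inclusion. This inclusion fails. Take X = ∅, T = ∅, C = {1}; then 1 ∈ C ∖ T but 1 ∉ (C ∪ X) ∩ T.

Reverse inclusion. This inclusion fails. Take X = {1}, T = {1}, C = ∅; then 1 ∈ (C ∪ X) ∩ T but 1 ∉ C ∖ T.

Neither inclusion holds.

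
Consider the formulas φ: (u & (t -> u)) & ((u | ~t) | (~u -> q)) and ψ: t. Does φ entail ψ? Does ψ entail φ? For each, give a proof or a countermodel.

(⟹) This fails. Under t = F, u = T, q = F, the left side is true but the right side is false.

(⟸) This fails. Under t = T, u = F, q = F, the left side is false but the right side is true.

Both directions fail.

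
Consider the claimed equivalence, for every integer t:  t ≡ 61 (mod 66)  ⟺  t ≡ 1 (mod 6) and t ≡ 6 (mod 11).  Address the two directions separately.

Both directions hold.

(←) If t ≡ 1 (mod 6) and t ≡ 6 (mod 11), then by the Chinese remainder theorem t ≡ 61 (mod 66). This is exactly t ≡ 61 (mod 66).

(→) Suppose t ≡ 61 (mod 66); write t = 66j + 61. Since 6 ∣ 66, reducing mod 6 gives t ≡ 61 ≡ 1 (mod 6); since 11 ∣ 66, reducing mod 11 gives t ≡ 61 ≡ 6 (mod 11).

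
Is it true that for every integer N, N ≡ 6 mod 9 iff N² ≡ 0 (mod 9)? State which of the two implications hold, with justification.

[⇒] Suppose N ≡ 6 mod 9. Write N = 9j + 6. Then (9j + 6)² = 81j² + 108j + 36 = 9(9j² + 12j + 4) + 0, so N² ≡ 0 (mod 9).

[⇐] This fails: take N = 0. Then 0² = 0 ≡ 0 (mod 9), yet 0 ≡ 0 (mod 9), not 6.

The forward direction holds; the converse fails.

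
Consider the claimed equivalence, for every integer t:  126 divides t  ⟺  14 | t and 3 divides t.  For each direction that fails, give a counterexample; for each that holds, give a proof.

(⇒) holds; (⇐) fails.

[⇒] If 126 ∣ t, write t = 126q. Since 126 = 9·14, t = 14·(9q), so 14 ∣ t; and since 126 = 42·3, t = 3·(42q), so 3 ∣ t.

[⇐] This fails: take t = 42. Both 14 ∣ 42 and 3 ∣ 42, yet 42 is not a multiple of 126 (since 42 = 0·126 + 42), so 126 ∤ 42.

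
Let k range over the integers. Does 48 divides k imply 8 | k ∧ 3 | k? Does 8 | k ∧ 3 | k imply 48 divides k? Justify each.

(←) This fails: take k = 24. Both 8 ∣ 24 and 3 ∣ 24, yet 24 is not a multiple of 48 (since 24 = 0·48 + 24), so 48 ∤ 24.

(→) If 48 ∣ k, write k = 48q. Since 48 = 6·8, k = 8·(6q), so 8 ∣ k; and since 48 = 16·3, k = 3·(16q), so 3 ∣ k.

(⇒) holds; (⇐) fails.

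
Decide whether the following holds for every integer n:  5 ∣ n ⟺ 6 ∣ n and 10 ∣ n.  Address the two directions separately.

(⇒) This fails: take n = 5. Certainly 5 ∣ 5, but 6 ∤ 5.

(⇐) Suppose 6 ∣ n and 10 ∣ n. Any common multiple of 6 and 10 is a multiple of their lcm; here lcm(6, 10) = 6·10/gcd(6, 10) = 60/2 = 30, so 30 ∣ n. Since 5 ∣ 30, it follows that 5 ∣ n.

Only the converse holds.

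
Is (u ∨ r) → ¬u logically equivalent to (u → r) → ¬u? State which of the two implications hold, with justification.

Only the forward implication holds.

Forward direction. Assume the antecedent. If u is true, the antecedent cannot hold. If u is false, (u → r) → ¬u reduces to true regardless of the other variables. Either way (u → r) → ¬u holds.

Converse. This fails. Under u = T, r = F, the left side is false but the right side is true.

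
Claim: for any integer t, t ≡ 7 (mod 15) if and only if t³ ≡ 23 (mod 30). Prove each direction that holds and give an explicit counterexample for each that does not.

[⇒] This fails: take t = 7. Then 7 ≡ 7 (mod 15), but 7³ = 343 ≡ 13 (mod 30), not 23.

[⇐] This fails: take t = 17. Then 17³ = 4913 ≡ 23 (mod 30), yet 17 ≡ 2 (mod 15), not 7.

Neither direction holds.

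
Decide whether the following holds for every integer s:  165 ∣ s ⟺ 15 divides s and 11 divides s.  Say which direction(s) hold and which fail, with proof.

Forward direction. If 165 ∣ s, write s = 165q. Since 165 = 11·15, s = 15·(11q), so 15 ∣ s; and since 165 = 15·11, s = 11·(15q), so 11 ∣ s.

Converse. Suppose 15 ∣ s and 11 ∣ s. Any common multiple of 15 and 11 is a multiple of their lcm; here gcd(15, 11) = 1, so lcm(15, 11) = 15·11 = 165, so 165 ∣ s.

Both directions hold.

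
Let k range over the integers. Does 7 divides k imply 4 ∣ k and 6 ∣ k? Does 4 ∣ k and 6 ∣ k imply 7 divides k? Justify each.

(⟹) This fails: take k = 7. Certainly 7 ∣ 7, but 4 ∤ 7.

(⟸) This fails: take k = 12. Both 4 ∣ 12 and 6 ∣ 12, yet 12 is not a multiple of 7 (since 12 = 1·7 + 5), so 7 ∤ 12.

(⇒) fails and (⇐) fails.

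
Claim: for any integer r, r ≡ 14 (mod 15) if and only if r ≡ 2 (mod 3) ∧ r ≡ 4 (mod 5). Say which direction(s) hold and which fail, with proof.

Forward direction. Suppose r ≡ 14 (mod 15); write r = 15j + 14. Since 3 ∣ 15, reducing mod 3 gives r ≡ 14 ≡ 2 (mod 3); since 5 ∣ 15, reducing mod 5 gives r ≡ 14 ≡ 4 (mod 5).

Converse. If r ≡ 2 (mod 3) and r ≡ 4 (mod 5), then by the Chinese remainder theorem r ≡ 14 (mod 15). This is exactly r ≡ 14 (mod 15).

The biconditional holds.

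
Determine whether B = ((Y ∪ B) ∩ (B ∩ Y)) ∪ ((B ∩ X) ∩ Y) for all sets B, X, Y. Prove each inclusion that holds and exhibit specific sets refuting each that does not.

(⊆) fails; (⊇) holds.

(⟹) This inclusion fails. Take B = {1}, X = ∅, Y = ∅; then 1 ∈ B but 1 ∉ ((Y ∪ B) ∩ (B ∩ Y)) ∪ ((B ∩ X) ∩ Y).

(⟸) Let x ∈ ((Y ∪ B) ∩ (B ∩ Y)) ∪ ((B ∩ X) ∩ Y). Then either x ∈ B ∩ Y and x ∉ X; or x ∈ B ∩ X ∩ Y. In each case x ∈ B, so ((Y ∪ B) ∩ (B ∩ Y)) ∪ ((B ∩ X) ∩ Y) ⊆ B.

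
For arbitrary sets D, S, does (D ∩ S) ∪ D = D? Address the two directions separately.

(⊇) Let x ∈ D. Then either x ∈ D and x ∉ S; or x ∈ D ∩ S. In each case x ∈ (D ∩ S) ∪ D, so D ⊆ (D ∩ S) ∪ D.

(⊆) Let x ∈ (D ∩ S) ∪ D. Then either x ∈ D and x ∉ S; or x ∈ D ∩ S. In each case x ∈ D, so (D ∩ S) ∪ D ⊆ D.

Both inclusions hold.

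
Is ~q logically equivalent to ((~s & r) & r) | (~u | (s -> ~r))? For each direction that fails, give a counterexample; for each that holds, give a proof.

Forward direction. This fails. Under s = T, u = T, q = F, r = T, the left side is true but the right side is false.

Converse. This fails. Under s = F, u = F, q = T, r = F, the left side is false but the right side is true.

Neither implication holds.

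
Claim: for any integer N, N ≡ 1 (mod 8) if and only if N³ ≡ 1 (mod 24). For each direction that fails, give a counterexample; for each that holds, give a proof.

The forward direction fails; the converse holds.

[⇒] This fails: take N = 9. Then 9 ≡ 1 (mod 8), but 9³ = 729 ≡ 9 (mod 24), not 1.

[⇐] Conversely, the residues r modulo 24 with r³ ≡ 1 (mod 24) are exactly {1}, and each is ≡ 1 (mod 8).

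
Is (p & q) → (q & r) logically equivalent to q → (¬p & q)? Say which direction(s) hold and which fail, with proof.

(⇐) Assume the antecedent. If p is true, the antecedent forces (r = F, p = T, q = F) or (r = T, p = T, q = F), and (p & q) → (q & r) holds there. If p is false, (p & q) → (q & r) reduces to true regardless of the other variables. Either way (p & q) → (q & r) holds.

(⇒) This fails. Under r = T, p = T, q = T, the left side is true but the right side is false.

(⇒) fails; (⇐) holds.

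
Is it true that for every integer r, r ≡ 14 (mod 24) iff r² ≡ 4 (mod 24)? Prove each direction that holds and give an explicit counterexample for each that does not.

Not equivalent: only (⇒) holds.

[⇒] Suppose r ≡ 14 (mod 24). Write r = 24j + 14. Then (24j + 14)² = 576j² + 672j + 196 = 24(24j² + 28j + 8) + 4, so r² ≡ 4 (mod 24).

[⇐] This fails: take r = 2. Then 2² = 4 ≡ 4 (mod 24), yet 2 ≡ 2 (mod 24), not 14.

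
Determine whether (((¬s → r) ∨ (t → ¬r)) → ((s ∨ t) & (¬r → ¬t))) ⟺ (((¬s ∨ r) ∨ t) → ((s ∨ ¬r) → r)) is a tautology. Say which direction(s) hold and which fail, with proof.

(⟹) Assume the antecedent. If r is true, the consequent reduces to true regardless of the other variables. If r is false, the antecedent forces (s = T, r = F, t = F), and the consequent holds there. Either way the consequent holds.

(⟸) This fails. Under s = F, r = T, t = F, the left side is false but the right side is true.

Not equivalent: only (⇒) holds.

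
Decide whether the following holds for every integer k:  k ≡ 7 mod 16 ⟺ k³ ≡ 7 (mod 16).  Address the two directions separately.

The biconditional holds.

(⟹) Suppose k ≡ 7 mod 16. Write k = 16j + 7. Then (16j + 7)³ = 4096j³ + 5376j² + 2352j + 343 = 16(256j³ + 336j² + 147j + 21) + 7, so k³ ≡ 7 (mod 16).

(⟸) Conversely, suppose k³ ≡ 7 (mod 16). The only residue r in {0, …, 15} with r³ ≡ 7 (mod 16) is r = 7, so k ≡ 7 (mod 16).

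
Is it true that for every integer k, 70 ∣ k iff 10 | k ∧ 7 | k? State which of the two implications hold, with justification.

(⇒) If 70 ∣ k, write k = 70q. Since 70 = 7·10, k = 10·(7q), so 10 ∣ k; and since 70 = 10·7, k = 7·(10q), so 7 ∣ k.

(⇐) Suppose 10 ∣ k and 7 ∣ k. Any common multiple of 10 and 7 is a multiple of their lcm; here gcd(10, 7) = 1, so lcm(10, 7) = 10·7 = 70, so 70 ∣ k.

Equivalent; both directions hold.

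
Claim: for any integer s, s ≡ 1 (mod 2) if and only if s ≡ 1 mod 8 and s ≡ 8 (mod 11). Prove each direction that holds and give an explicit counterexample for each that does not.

(⇒) fails; (⇐) holds.

Forward direction. This fails: s = 1 gives 1 ≡ 1 (mod 2) but 1 ≡ 1 (mod 11), so the conjunction on the right does not hold.

Converse. If s ≡ 1 (mod 8) and s ≡ 8 (mod 11), then by the Chinese remainder theorem s ≡ 41 (mod 88). Since 41 ≡ 1 (mod 2) and 2 ∣ 88, we get s ≡ 1 (mod 2).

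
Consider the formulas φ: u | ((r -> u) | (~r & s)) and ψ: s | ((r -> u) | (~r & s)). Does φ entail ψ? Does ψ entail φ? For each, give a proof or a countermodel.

The forward direction holds; the converse fails.

Forward direction. Assume the antecedent. If r is true, the antecedent forces (r = T, u = T, s = F) or (r = T, u = T, s = T), and s | ((r -> u) | (~r & s)) holds there. If r is false, s | ((r -> u) | (~r & s)) reduces to true regardless of the other variables. Either way s | ((r -> u) | (~r & s)) holds.

Converse. This fails. Under r = T, u = F, s = T, the left side is false but the right side is true.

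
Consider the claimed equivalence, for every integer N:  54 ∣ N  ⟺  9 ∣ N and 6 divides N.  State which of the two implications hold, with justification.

(⟸) This fails: take N = 18. Both 9 ∣ 18 and 6 ∣ 18, yet 18 is not a multiple of 54 (since 18 = 0·54 + 18), so 54 ∤ 18.

(⟹) If 54 ∣ N, write N = 54q. Since 54 = 6·9, N = 9·(6q), so 9 ∣ N; and since 54 = 9·6, N = 6·(9q), so 6 ∣ N.

The forward direction holds; the converse fails.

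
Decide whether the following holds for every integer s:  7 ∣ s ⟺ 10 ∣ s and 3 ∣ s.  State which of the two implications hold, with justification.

[⇒] This fails: take s = 7. Certainly 7 ∣ 7, but 10 ∤ 7.

[⇐] This fails: take s = 30. Both 10 ∣ 30 and 3 ∣ 30, yet 30 is not a multiple of 7 (since 30 = 4·7 + 2), so 7 ∤ 30.

Both directions fail.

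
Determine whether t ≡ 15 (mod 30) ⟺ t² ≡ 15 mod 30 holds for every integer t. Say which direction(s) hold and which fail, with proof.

Equivalent; both directions hold.

[⇒] Suppose t ≡ 15 (mod 30). Write t = 30j + 15. Then (30j + 15)² = 900j² + 900j + 225 = 30(30j² + 30j + 7) + 15, so t² ≡ 15 (mod 30).

[⇐] Conversely, suppose t² ≡ 15 (mod 30). The only residue r in {0, …, 29} with r² ≡ 15 (mod 30) is r = 15, so t ≡ 15 (mod 30).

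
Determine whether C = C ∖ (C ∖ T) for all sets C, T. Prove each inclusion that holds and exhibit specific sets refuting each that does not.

The sets are not equal: only the reverse inclusion holds.

(⟹) This inclusion fails. Take C = {1}, T = ∅; then 1 ∈ C but 1 ∉ C ∖ (C ∖ T).

(⟸) Let x ∈ C ∖ (C ∖ T). Then x ∈ C ∩ T, from which x ∈ C.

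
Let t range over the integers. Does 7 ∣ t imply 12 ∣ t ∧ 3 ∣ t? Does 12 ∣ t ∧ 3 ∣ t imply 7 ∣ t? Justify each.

Neither direction holds.

[⇒] This fails: take t = 7. Certainly 7 ∣ 7, but 12 ∤ 7.

[⇐] This fails: take t = 12. Both 12 ∣ 12 and 3 ∣ 12, yet 12 is not a multiple of 7 (since 12 = 1·7 + 5), so 7 ∤ 12.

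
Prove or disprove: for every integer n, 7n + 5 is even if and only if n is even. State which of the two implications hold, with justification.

(⟹) This fails: n = 7 gives 7n + 5 = 54, which is even, but 7 is odd, not even.

(⟸) This also fails: n = 6 is even, but 7n + 5 = 47 is odd, not even.

Neither implication holds.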